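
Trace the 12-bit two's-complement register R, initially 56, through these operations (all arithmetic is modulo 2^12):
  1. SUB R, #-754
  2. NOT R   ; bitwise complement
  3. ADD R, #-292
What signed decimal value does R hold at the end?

-1103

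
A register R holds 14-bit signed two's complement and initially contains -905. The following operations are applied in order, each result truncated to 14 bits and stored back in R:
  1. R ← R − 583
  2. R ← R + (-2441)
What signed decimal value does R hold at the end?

Start: R = -905 = 11110001110111.
R = -905 − 583 = -1488 = 11101000110000
R = -1488 + (-2441) = -3929 = 11000010100111

-3929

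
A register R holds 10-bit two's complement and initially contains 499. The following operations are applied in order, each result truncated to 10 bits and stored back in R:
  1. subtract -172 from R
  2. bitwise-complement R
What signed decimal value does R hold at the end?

Start: R = 499 = 0111110011.
R = 499 − (-172) = 671; wraps to -353 = 1010011111
R = NOT 1010011111 = 0101100000 = 352

352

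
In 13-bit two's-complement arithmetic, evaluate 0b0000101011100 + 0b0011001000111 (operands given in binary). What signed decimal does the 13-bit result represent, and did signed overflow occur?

1955; no overflow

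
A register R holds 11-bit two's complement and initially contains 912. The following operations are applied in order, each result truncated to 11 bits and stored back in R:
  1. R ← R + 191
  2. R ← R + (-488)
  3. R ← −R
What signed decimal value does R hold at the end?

-615

Start: R = 912 = 01110010000.
R = 912 + 191 = 1103; wraps to -945 = 10001001111
R = -945 + (-488) = -1433; wraps to 615 = 01001100111
R = −(615) = -615 = 10110011001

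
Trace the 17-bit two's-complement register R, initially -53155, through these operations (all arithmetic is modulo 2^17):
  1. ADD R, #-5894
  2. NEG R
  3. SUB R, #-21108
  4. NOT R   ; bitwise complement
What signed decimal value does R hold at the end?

50914

Start: R = -53155 = 10011000001011101.
R = -53155 + (-5894) = -59049 = 10001100101010111
R = −(-59049) = 59049 = 01110011010101001
R = 59049 − (-21108) = 80157; wraps to -50915 = 10011100100011101
R = NOT 10011100100011101 = 01100011011100010 = 50914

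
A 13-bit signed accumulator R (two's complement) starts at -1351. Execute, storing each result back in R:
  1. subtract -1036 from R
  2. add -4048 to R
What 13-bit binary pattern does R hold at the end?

0111011110101

Start: R = -1351 = 1101010111001.
R = -1351 − (-1036) = -315 = 1111011000101
R = -315 + (-4048) = -4363; wraps to 3829 = 0111011110101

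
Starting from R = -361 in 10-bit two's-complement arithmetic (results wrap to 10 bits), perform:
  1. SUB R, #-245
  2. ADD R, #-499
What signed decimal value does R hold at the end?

409

Start: R = -361 = 1010010111.
R = -361 − (-245) = -116 = 1110001100
R = -116 + (-499) = -615; wraps to 409 = 0110011001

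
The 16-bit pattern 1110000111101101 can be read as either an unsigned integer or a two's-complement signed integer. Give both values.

unsigned = 57837, signed = -7699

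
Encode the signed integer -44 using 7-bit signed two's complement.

1010100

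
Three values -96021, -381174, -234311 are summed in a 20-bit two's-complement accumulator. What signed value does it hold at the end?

-96021 + (-381174) = -477195 (10001011011111110101)
-477195 + (-234311) = -711506 → wraps to 337070 (01010010010010101110)

337070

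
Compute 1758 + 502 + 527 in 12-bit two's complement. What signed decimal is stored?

1758 + 502 = 2260 → wraps to -1836 (100011010100)
-1836 + 527 = -1309 (101011100011)

-1309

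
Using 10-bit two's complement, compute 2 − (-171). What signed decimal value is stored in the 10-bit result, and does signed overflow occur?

173; no overflow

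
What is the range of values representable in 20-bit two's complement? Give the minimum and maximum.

Minimum: −2^19 = -524288.
Maximum: 2^19 − 1 = 524287.

min = -524288, max = 524287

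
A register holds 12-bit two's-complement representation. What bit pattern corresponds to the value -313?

|-313| = 313 = 000100111001 in 12 bits.
Invert the bits: 111011000110. Add 1: 111011000111.

111011000111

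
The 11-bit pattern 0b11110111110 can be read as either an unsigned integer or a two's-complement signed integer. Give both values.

Unsigned: 11110111110 = 1982.
Signed: MSB=1 → 1982 − 2048 = -66.

unsigned = 1982, signed = -66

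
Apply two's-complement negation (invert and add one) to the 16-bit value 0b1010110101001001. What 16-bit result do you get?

Invert: 0101001010110110. Add 1: 0101001010110111.

0101001010110111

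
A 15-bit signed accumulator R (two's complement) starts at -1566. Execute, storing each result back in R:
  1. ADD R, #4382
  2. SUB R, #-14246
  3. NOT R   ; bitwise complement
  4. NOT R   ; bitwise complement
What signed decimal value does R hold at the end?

-15706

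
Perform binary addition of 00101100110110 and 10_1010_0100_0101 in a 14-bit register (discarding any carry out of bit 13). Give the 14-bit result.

11010101111011

  00101100110110
+ 10101001000101
= 11010101111011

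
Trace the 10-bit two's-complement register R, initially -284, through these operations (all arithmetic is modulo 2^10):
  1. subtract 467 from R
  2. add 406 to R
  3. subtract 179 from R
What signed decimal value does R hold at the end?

Start: R = -284 = 1011100100.
R = -284 − 467 = -751; wraps to 273 = 0100010001
R = 273 + 406 = 679; wraps to -345 = 1010100111
R = -345 − 179 = -524; wraps to 500 = 0111110100

500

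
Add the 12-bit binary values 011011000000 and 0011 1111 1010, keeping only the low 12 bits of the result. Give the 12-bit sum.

101010111010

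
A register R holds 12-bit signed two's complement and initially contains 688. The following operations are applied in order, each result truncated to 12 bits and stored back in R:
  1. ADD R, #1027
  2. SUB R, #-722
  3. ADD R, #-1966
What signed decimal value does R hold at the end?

471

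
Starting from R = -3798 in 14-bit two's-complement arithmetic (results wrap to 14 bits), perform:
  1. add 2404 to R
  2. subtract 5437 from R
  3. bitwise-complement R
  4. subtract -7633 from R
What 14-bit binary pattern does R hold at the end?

Start: R = -3798 = 11000100101010.
R = -3798 + 2404 = -1394 = 11101010001110
R = -1394 − 5437 = -6831 = 10010101010001
R = NOT 10010101010001 = 01101010101110 = 6830
R = 6830 − (-7633) = 14463; wraps to -1921 = 11100001111111

11100001111111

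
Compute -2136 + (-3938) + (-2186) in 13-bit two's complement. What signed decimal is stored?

-68

-2136 + (-3938) = -6074 → wraps to 2118 (0100001000110)
2118 + (-2186) = -68 (1111110111100)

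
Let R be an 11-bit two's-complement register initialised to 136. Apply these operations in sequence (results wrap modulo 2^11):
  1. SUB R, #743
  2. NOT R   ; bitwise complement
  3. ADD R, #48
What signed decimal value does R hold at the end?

Start: R = 136 = 00010001000.
R = 136 − 743 = -607 = 10110100001
R = NOT 10110100001 = 01001011110 = 606
R = 606 + 48 = 654 = 01010001110

654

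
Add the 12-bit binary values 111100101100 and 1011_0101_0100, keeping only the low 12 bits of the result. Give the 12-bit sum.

  111100101100
+ 101101010100
= 101010000000  (discard carry-out 1)

101010000000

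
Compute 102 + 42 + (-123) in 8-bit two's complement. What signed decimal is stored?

21

102 + 42 = 144 → wraps to -112 (10010000)
-112 + (-123) = -235 → wraps to 21 (00010101)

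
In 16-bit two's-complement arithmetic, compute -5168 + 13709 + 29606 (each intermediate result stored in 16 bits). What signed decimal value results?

-27389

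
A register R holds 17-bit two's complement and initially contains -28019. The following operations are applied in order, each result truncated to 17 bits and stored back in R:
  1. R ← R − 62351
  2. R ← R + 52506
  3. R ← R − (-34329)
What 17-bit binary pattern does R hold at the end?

11111001000110001

Start: R = -28019 = 11001001010001101.
R = -28019 − 62351 = -90370; wraps to 40702 = 01001111011111110
R = 40702 + 52506 = 93208; wraps to -37864 = 10110110000011000
R = -37864 − (-34329) = -3535 = 11111001000110001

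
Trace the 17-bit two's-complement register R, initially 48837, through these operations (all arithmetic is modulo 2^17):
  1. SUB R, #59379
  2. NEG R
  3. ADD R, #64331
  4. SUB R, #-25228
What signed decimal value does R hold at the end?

-30971

Start: R = 48837 = 01011111011000101.
R = 48837 − 59379 = -10542 = 11101011011010010
R = −(-10542) = 10542 = 00010100100101110
R = 10542 + 64331 = 74873; wraps to -56199 = 10010010001111001
R = -56199 − (-25228) = -30971 = 11000011100000101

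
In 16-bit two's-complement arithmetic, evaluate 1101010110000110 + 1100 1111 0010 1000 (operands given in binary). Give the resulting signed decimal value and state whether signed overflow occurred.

-23378; no overflow

1101010110000110 = -10874 (signed)
1100 1111 0010 1000 → 1100111100101000 = -12504 (signed)
  1101010110000110
+ 1100111100101000
= 1010010010101110  (discard carry-out 1)
Result 1010010010101110: MSB = 1 → 42158 − 65536 = -23378.
Both addends are negative and so is the stored result: no signed overflow.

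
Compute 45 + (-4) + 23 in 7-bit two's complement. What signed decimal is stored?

45 + (-4) = 41 (0101001)
41 + 23 = 64 → wraps to -64 (1000000)

-64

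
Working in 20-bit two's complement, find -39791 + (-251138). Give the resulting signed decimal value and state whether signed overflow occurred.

-39791 → 11110110010010010001
-251138 → 11000010101011111110
  11110110010010010001
+ 11000010101011111110
= 10111000111110001111  (discard carry-out 1)
Result 10111000111110001111: MSB = 1 → 757647 − 1048576 = -290929.
Both addends are negative and so is the stored result: no signed overflow.

-290929; no overflow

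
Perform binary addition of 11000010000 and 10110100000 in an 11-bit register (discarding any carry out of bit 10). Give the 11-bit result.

01110110000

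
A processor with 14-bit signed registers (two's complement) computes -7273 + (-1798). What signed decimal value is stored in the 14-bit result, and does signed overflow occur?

-7273 → 10001110010111
-1798 → 11100011111010
  10001110010111
+ 11100011111010
= 01110010010001  (discard carry-out 1)
Result 01110010010001: MSB = 0 → value 7313.
Both addends are negative but the stored result is non-negative: signed overflow. The true value -7273 + (-1798) = -9071 lies outside [-8192, 8191].

7313; overflow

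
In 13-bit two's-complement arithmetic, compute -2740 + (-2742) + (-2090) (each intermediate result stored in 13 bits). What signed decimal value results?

-2740 + (-2742) = -5482 → wraps to 2710 (0101010010110)
2710 + (-2090) = 620 (0001001101100)

620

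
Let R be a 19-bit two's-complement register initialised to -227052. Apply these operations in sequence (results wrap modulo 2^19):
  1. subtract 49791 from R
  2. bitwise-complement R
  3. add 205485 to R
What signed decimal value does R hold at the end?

-41961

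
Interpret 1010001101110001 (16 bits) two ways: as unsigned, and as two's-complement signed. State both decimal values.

unsigned = 41841, signed = -23695

Unsigned: 1010001101110001 = 41841.
Signed: MSB=1 → 41841 − 65536 = -23695.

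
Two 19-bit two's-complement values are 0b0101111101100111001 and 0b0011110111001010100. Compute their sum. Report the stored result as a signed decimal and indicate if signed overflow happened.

-202355; overflow

0b0101111101100111001 → 0101111101100111001 = 195385 (signed)
0b0011110111001010100 → 0011110111001010100 = 126548 (signed)
  0101111101100111001
+ 0011110111001010100
= 1001110100110001101
Result 1001110100110001101: MSB = 1 → 321933 − 524288 = -202355.
Both addends are non-negative but the stored result is negative: signed overflow. The true value 195385 + 126548 = 321933 lies outside [-262144, 262143].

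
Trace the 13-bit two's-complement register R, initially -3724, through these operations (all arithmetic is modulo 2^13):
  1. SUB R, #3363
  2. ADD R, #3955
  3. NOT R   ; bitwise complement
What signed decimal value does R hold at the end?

3131

Start: R = -3724 = 1000101110100.
R = -3724 − 3363 = -7087; wraps to 1105 = 0010001010001
R = 1105 + 3955 = 5060; wraps to -3132 = 1001111000100
R = NOT 1001111000100 = 0110000111011 = 3131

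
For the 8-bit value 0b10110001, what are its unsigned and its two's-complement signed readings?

Unsigned: 10110001 = 177.
Signed: MSB=1 → 177 − 256 = -79.

unsigned = 177, signed = -79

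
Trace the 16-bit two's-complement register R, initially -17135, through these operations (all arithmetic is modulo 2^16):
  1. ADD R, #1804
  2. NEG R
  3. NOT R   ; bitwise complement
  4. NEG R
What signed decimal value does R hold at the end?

Start: R = -17135 = 1011110100010001.
R = -17135 + 1804 = -15331 = 1100010000011101
R = −(-15331) = 15331 = 0011101111100011
R = NOT 0011101111100011 = 1100010000011100 = -15332
R = −(-15332) = 15332 = 0011101111100100

15332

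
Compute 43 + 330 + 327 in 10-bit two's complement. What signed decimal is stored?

-324

43 + 330 = 373 (0101110101)
373 + 327 = 700 → wraps to -324 (1010111100)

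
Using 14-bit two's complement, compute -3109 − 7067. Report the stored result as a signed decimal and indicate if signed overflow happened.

-3109 → 11001111011011
7067 → 01101110011011
Subtract via negate-and-add: invert 01101110011011 + 1 = 10010001100101 (i.e. -7067).
  11001111011011
+ 10010001100101
= 01100001000000  (discard carry-out 1)
Result 01100001000000: MSB = 0 → value 6208.
Both addends (after negating the subtrahend) are negative but the stored result is non-negative: signed overflow. The true value -3109 − 7067 = -10176 lies outside [-8192, 8191].

6208; overflow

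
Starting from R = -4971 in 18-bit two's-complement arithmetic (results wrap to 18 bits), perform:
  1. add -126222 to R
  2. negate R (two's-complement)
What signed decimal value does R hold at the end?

-130951

Start: R = -4971 = 111110110010010101.
R = -4971 + (-126222) = -131193; wraps to 130951 = 011111111110000111
R = −(130951) = -130951 = 100000000001111001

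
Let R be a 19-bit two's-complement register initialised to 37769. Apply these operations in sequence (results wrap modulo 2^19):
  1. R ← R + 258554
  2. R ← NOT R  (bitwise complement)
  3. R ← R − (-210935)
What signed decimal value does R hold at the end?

Start: R = 37769 = 0001001001110001001.
R = 37769 + 258554 = 296323; wraps to -227965 = 1001000010110000011
R = NOT 1001000010110000011 = 0110111101001111100 = 227964
R = 227964 − (-210935) = 438899; wraps to -85389 = 1101011001001110011

-85389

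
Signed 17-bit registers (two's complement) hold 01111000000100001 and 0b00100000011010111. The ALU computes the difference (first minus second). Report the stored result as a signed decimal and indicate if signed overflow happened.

44874; no overflow

01111000000100001 = 61473 (signed)
0b00100000011010111 → 00100000011010111 = 16599 (signed)
Subtract via negate-and-add: invert 00100000011010111 + 1 = 11011111100101001 (i.e. -16599).
  01111000000100001
+ 11011111100101001
= 01010111101001010  (discard carry-out 1)
Result 01010111101001010: MSB = 0 → value 44874.
Addends (after negating the subtrahend) have opposite signs, so signed overflow cannot occur.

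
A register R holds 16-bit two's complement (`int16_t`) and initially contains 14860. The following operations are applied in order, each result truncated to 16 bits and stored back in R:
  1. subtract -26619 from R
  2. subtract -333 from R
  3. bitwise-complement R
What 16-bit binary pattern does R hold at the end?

Start: R = 14860 = 0011101000001100.
R = 14860 − (-26619) = 41479; wraps to -24057 = 1010001000000111
R = -24057 − (-333) = -23724 = 1010001101010100
R = NOT 1010001101010100 = 0101110010101011 = 23723

0101110010101011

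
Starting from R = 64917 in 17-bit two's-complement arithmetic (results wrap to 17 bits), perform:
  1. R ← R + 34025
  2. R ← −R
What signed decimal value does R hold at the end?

32130

Start: R = 64917 = 01111110110010101.
R = 64917 + 34025 = 98942; wraps to -32130 = 11000001001111110
R = −(-32130) = 32130 = 00111110110000010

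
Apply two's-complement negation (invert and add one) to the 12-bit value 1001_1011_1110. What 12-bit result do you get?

011001000010

Invert: 011001000001. Add 1: 011001000010.
Check: 100110111110 = -1602, 011001000010 = 1602.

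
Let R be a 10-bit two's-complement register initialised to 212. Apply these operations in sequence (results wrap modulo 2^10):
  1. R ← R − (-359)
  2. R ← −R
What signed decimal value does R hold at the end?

Start: R = 212 = 0011010100.
R = 212 − (-359) = 571; wraps to -453 = 1000111011
R = −(-453) = 453 = 0111000101

453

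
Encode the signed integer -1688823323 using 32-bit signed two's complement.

10011011010101101001100111100101

|-1688823323| = 1688823323 = 01100100101010010110011000011011 in 32 bits.
Invert the bits: 10011011010101101001100111100100. Add 1: 10011011010101101001100111100101.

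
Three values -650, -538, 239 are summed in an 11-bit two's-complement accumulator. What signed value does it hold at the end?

-949

-650 + (-538) = -1188 → wraps to 860 (01101011100)
860 + 239 = 1099 → wraps to -949 (10001001011)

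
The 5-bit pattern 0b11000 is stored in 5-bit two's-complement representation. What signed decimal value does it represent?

MSB is 1, so the value is negative.
Invert: 00111. Add 1: 01000 = 8. So the value is −8.

-8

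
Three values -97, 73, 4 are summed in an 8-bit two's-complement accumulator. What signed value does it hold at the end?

-97 + 73 = -24 (11101000)
-24 + 4 = -20 (11101100)

-20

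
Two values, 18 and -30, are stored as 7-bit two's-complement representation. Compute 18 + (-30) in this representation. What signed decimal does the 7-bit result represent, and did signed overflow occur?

-12; no overflow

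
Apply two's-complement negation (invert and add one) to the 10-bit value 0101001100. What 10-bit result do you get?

1010110100

Invert: 1010110011. Add 1: 1010110100.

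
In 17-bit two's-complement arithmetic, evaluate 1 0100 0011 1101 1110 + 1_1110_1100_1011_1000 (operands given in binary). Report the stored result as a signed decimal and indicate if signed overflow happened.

-53098; no overflow

1 0100 0011 1101 1110 → 10100001111011110 = -48162 (signed)
1_1110_1100_1011_1000 → 11110110010111000 = -4936 (signed)
  10100001111011110
+ 11110110010111000
= 10011000010010110  (discard carry-out 1)
Result 10011000010010110: MSB = 1 → 77974 − 131072 = -53098.
Both addends are negative and so is the stored result: no signed overflow.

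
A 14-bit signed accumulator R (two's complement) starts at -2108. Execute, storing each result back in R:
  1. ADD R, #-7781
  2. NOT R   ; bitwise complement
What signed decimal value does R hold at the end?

-6496

Start: R = -2108 = 11011111000100.
R = -2108 + (-7781) = -9889; wraps to 6495 = 01100101011111
R = NOT 01100101011111 = 10011010100000 = -6496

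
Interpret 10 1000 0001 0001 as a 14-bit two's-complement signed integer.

-6127

MSB is 1, so the value is negative.
Unsigned reading: 10257. Subtract 2^14 = 16384: 10257 − 16384 = -6127.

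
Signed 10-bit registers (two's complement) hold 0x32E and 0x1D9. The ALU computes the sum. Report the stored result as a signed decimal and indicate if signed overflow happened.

263; no overflow

0x32E = 1100101110 = -210 (signed)
0x1D9 = 0111011001 = 473 (signed)
  1100101110
+ 0111011001
= 0100000111  (discard carry-out 1)
Result 0100000111: MSB = 0 → value 263.
Addends have opposite signs, so signed overflow cannot occur.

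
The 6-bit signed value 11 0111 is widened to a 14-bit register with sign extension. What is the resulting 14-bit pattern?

MSB of 110111 is 1; replicate it into the new high bits.
11111111|110111 → 11111111110111 (still -9).

11111111110111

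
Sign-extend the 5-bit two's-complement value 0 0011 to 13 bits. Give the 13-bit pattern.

0000000000011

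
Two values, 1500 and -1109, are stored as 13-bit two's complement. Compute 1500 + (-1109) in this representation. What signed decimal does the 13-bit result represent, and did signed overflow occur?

1500 → 0010111011100
-1109 → 1101110101011
  0010111011100
+ 1101110101011
= 0000110000111  (discard carry-out 1)
Result 0000110000111: MSB = 0 → value 391.
Addends have opposite signs, so signed overflow cannot occur.

391; no overflow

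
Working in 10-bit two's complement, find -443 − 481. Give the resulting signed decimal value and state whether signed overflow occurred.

-443 → 1001000101
481 → 0111100001
Subtract via negate-and-add: invert 0111100001 + 1 = 1000011111 (i.e. -481).
  1001000101
+ 1000011111
= 0001100100  (discard carry-out 1)
Result 0001100100: MSB = 0 → value 100.
Both addends (after negating the subtrahend) are negative but the stored result is non-negative: signed overflow. The true value -443 − 481 = -924 lies outside [-512, 511].

100; overflow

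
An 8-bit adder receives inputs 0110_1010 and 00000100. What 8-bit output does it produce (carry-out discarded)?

  01101010
+ 00000100
= 01101110

01101110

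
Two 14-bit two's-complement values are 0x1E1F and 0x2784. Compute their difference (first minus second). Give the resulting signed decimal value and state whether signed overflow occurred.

-2405; overflow

0x1E1F = 01111000011111 = 7711 (signed)
0x2784 = 10011110000100 = -6268 (signed)
Subtract via negate-and-add: invert 10011110000100 + 1 = 01100001111100 (i.e. 6268).
  01111000011111
+ 01100001111100
= 11011010011011
Result 11011010011011: MSB = 1 → 13979 − 16384 = -2405.
Both addends (after negating the subtrahend) are non-negative but the stored result is negative: signed overflow. The true value 7711 − (-6268) = 13979 lies outside [-8192, 8191].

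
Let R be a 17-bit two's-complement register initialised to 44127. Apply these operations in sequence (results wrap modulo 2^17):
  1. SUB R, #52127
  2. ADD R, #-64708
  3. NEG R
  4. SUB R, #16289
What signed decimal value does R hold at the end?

Start: R = 44127 = 01010110001011111.
R = 44127 − 52127 = -8000 = 11110000011000000
R = -8000 + (-64708) = -72708; wraps to 58364 = 01110001111111100
R = −(58364) = -58364 = 10001110000000100
R = -58364 − 16289 = -74653; wraps to 56419 = 01101110001100011

56419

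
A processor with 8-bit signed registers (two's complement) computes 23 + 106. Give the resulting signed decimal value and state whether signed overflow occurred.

-127; overflow

23 → 00010111
106 → 01101010
  00010111
+ 01101010
= 10000001
Result 10000001: MSB = 1 → 129 − 256 = -127.
Both addends are non-negative but the stored result is negative: signed overflow. The true value 23 + 106 = 129 lies outside [-128, 127].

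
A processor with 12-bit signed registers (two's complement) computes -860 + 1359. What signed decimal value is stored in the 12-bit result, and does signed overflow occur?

499; no overflow

-860 → 110010100100
1359 → 010101001111
  110010100100
+ 010101001111
= 000111110011  (discard carry-out 1)
Result 000111110011: MSB = 0 → value 499.
Addends have opposite signs, so signed overflow cannot occur.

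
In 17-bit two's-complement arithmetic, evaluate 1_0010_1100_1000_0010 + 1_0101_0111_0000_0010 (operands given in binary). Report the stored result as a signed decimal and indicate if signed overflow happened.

33668; overflow

1_0010_1100_1000_0010 → 10010110010000010 = -54142 (signed)
1_0101_0111_0000_0010 → 10101011100000010 = -43262 (signed)
  10010110010000010
+ 10101011100000010
= 01000001110000100  (discard carry-out 1)
Result 01000001110000100: MSB = 0 → value 33668.
Both addends are negative but the stored result is non-negative: signed overflow. The true value -54142 + (-43262) = -97404 lies outside [-65536, 65535].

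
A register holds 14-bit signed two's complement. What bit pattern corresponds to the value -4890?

|-4890| = 4890 = 01001100011010 in 14 bits.
Invert the bits: 10110011100101. Add 1: 10110011100110.

10110011100110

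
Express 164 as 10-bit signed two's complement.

164 is non-negative, so write it directly in 10 bits: 0010100100.

0010100100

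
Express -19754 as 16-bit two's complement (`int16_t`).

1011001011010110

|-19754| = 19754 = 0100110100101010 in 16 bits.
Invert the bits: 1011001011010101. Add 1: 1011001011010110.
Check: 1011001011010110 reads as 45782 − 65536 = -19754.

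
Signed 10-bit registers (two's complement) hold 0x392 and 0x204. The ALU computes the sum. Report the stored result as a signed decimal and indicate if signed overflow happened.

406; overflow

0x392 = 1110010010 = -110 (signed)
0x204 = 1000000100 = -508 (signed)
  1110010010
+ 1000000100
= 0110010110  (discard carry-out 1)
Result 0110010110: MSB = 0 → value 406.
Both addends are negative but the stored result is non-negative: signed overflow. The true value -110 + (-508) = -618 lies outside [-512, 511].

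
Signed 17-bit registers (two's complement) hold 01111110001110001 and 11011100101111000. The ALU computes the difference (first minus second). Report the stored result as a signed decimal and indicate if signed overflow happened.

-48391; overflow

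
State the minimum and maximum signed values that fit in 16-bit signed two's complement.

min = -32768, max = 32767

Minimum: −2^15 = -32768.
Maximum: 2^15 − 1 = 32767.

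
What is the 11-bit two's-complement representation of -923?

|-923| = 923 = 01110011011 in 11 bits.
Invert the bits: 10001100100. Add 1: 10001100101.
Check: 10001100101 reads as 1125 − 2048 = -923.

10001100101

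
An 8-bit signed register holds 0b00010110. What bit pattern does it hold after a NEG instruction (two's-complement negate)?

Invert: 11101001. Add 1: 11101010.
Check: 00010110 = 22, 11101010 = -22.

11101010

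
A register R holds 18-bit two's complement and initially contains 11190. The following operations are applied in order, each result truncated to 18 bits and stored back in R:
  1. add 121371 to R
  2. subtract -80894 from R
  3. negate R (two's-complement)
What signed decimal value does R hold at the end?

Start: R = 11190 = 000010101110110110.
R = 11190 + 121371 = 132561; wraps to -129583 = 100000010111010001
R = -129583 − (-80894) = -48689 = 110100000111001111
R = −(-48689) = 48689 = 001011111000110001

48689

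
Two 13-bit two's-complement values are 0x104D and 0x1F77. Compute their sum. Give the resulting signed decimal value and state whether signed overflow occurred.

0x104D = 1000001001101 = -4019 (signed)
0x1F77 = 1111101110111 = -137 (signed)
  1000001001101
+ 1111101110111
= 0111111000100  (discard carry-out 1)
Result 0111111000100: MSB = 0 → value 4036.
Both addends are negative but the stored result is non-negative: signed overflow. The true value -4019 + (-137) = -4156 lies outside [-4096, 4095].

4036; overflow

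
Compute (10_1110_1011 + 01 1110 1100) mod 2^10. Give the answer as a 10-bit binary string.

0011010111

  1011101011
+ 0111101100
= 0011010111  (discard carry-out 1)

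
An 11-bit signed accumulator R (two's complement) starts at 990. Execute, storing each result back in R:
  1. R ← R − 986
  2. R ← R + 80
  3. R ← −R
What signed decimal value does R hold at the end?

-84

Start: R = 990 = 01111011110.
R = 990 − 986 = 4 = 00000000100
R = 4 + 80 = 84 = 00001010100
R = −(84) = -84 = 11110101100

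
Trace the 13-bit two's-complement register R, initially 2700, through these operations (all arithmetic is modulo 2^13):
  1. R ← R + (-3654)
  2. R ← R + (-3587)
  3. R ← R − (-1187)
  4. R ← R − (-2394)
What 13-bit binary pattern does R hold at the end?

1110001000000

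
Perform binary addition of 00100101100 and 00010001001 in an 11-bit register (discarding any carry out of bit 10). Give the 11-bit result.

00110110101

  00100101100
+ 00010001001
= 00110110101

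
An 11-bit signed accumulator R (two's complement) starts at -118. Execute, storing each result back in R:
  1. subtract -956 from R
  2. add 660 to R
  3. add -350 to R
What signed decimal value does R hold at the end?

Start: R = -118 = 11110001010.
R = -118 − (-956) = 838 = 01101000110
R = 838 + 660 = 1498; wraps to -550 = 10111011010
R = -550 + (-350) = -900 = 10001111100

-900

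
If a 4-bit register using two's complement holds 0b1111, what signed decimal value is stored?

-1

MSB is 1, so the value is negative.
Invert: 0000. Add 1: 0001 = 1. So the value is −1.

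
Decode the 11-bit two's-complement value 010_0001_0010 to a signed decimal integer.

MSB is 0, so the value is non-negative: 01000010010 = 530.

530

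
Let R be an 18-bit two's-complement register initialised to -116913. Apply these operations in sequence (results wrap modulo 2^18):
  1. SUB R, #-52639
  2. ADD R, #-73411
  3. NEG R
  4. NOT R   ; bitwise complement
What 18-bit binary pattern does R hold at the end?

Start: R = -116913 = 100011011101001111.
R = -116913 − (-52639) = -64274 = 110000010011101110
R = -64274 + (-73411) = -137685; wraps to 124459 = 011110011000101011
R = −(124459) = -124459 = 100001100111010101
R = NOT 100001100111010101 = 011110011000101010 = 124458

011110011000101010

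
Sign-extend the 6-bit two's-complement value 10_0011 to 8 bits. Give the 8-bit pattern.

11100011

MSB of 100011 is 1; replicate it into the new high bits.
11|100011 → 11100011 (still -29).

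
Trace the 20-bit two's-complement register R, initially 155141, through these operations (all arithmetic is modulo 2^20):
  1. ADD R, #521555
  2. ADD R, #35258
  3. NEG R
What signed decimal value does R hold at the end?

Start: R = 155141 = 00100101111000000101.
R = 155141 + 521555 = 676696; wraps to -371880 = 10100101001101011000
R = -371880 + 35258 = -336622 = 10101101110100010010
R = −(-336622) = 336622 = 01010010001011101110

336622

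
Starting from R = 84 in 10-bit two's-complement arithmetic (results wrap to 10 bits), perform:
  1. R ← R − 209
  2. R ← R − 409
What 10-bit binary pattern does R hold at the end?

0111101010

Start: R = 84 = 0001010100.
R = 84 − 209 = -125 = 1110000011
R = -125 − 409 = -534; wraps to 490 = 0111101010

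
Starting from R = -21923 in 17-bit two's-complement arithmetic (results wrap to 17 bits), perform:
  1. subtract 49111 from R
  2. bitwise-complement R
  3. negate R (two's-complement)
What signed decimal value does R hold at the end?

60039

Start: R = -21923 = 11010101001011101.
R = -21923 − 49111 = -71034; wraps to 60038 = 01110101010000110
R = NOT 01110101010000110 = 10001010101111001 = -60039
R = −(-60039) = 60039 = 01110101010000111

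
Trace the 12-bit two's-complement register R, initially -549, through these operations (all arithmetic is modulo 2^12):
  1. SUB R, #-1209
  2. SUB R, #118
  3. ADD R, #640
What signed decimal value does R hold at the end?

Start: R = -549 = 110111011011.
R = -549 − (-1209) = 660 = 001010010100
R = 660 − 118 = 542 = 001000011110
R = 542 + 640 = 1182 = 010010011110

1182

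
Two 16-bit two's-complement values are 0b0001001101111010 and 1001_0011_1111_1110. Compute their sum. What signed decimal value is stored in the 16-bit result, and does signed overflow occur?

-22664; no overflow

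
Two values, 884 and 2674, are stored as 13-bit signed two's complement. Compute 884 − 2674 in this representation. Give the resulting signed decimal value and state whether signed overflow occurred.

-1790; no overflow

884 → 0001101110100
2674 → 0101001110010
Subtract via negate-and-add: invert 0101001110010 + 1 = 1010110001110 (i.e. -2674).
  0001101110100
+ 1010110001110
= 1100100000010
Result 1100100000010: MSB = 1 → 6402 − 8192 = -1790.
Addends (after negating the subtrahend) have opposite signs, so signed overflow cannot occur.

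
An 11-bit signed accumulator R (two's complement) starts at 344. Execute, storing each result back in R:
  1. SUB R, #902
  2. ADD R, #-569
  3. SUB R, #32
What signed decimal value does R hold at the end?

889

Start: R = 344 = 00101011000.
R = 344 − 902 = -558 = 10111010010
R = -558 + (-569) = -1127; wraps to 921 = 01110011001
R = 921 − 32 = 889 = 01101111001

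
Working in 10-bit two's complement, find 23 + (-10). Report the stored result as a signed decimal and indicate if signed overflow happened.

23 → 0000010111
-10 → 1111110110
  0000010111
+ 1111110110
= 0000001101  (discard carry-out 1)
Result 0000001101: MSB = 0 → value 13.
Addends have opposite signs, so signed overflow cannot occur.

13; no overflow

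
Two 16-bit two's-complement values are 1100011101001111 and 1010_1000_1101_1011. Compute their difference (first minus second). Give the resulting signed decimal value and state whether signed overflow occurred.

1100011101001111 = -14513 (signed)
1010_1000_1101_1011 → 1010100011011011 = -22309 (signed)
Subtract via negate-and-add: invert 1010100011011011 + 1 = 0101011100100101 (i.e. 22309).
  1100011101001111
+ 0101011100100101
= 0001111001110100  (discard carry-out 1)
Result 0001111001110100: MSB = 0 → value 7796.
Addends (after negating the subtrahend) have opposite signs, so signed overflow cannot occur.

7796; no overflow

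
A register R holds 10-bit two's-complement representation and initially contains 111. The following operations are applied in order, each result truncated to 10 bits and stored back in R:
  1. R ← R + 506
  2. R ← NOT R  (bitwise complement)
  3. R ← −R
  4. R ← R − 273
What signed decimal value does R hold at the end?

345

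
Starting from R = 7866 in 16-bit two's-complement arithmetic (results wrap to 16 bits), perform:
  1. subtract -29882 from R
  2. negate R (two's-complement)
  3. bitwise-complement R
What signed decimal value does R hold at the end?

-27789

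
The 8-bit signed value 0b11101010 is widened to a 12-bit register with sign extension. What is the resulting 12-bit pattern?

MSB of 11101010 is 1; replicate it into the new high bits.
1111|11101010 → 111111101010 (still -22).

111111101010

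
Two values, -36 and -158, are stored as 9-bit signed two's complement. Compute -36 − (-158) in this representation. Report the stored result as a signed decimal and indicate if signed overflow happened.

122; no overflow

-36 → 111011100
-158 → 101100010
Subtract via negate-and-add: invert 101100010 + 1 = 010011110 (i.e. 158).
  111011100
+ 010011110
= 001111010  (discard carry-out 1)
Result 001111010: MSB = 0 → value 122.
Addends (after negating the subtrahend) have opposite signs, so signed overflow cannot occur.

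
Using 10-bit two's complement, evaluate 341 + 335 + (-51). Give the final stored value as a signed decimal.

-399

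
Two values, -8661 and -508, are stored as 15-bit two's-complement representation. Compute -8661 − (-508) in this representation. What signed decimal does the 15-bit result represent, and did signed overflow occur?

-8153; no overflow

-8661 → 101111000101011
-508 → 111111000000100
Subtract via negate-and-add: invert 111111000000100 + 1 = 000000111111100 (i.e. 508).
  101111000101011
+ 000000111111100
= 110000000100111
Result 110000000100111: MSB = 1 → 24615 − 32768 = -8153.
Addends (after negating the subtrahend) have opposite signs, so signed overflow cannot occur.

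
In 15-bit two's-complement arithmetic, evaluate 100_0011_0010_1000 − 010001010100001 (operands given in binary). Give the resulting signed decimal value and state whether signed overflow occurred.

100_0011_0010_1000 → 100001100101000 = -15576 (signed)
010001010100001 = 8865 (signed)
Subtract via negate-and-add: invert 010001010100001 + 1 = 101110101011111 (i.e. -8865).
  100001100101000
+ 101110101011111
= 010000010000111  (discard carry-out 1)
Result 010000010000111: MSB = 0 → value 8327.
Both addends (after negating the subtrahend) are negative but the stored result is non-negative: signed overflow. The true value -15576 − 8865 = -24441 lies outside [-16384, 16383].

8327; overflow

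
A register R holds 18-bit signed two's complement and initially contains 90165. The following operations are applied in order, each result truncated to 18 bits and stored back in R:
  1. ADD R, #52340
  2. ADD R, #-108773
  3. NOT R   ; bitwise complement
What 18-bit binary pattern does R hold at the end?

Start: R = 90165 = 010110000000110101.
R = 90165 + 52340 = 142505; wraps to -119639 = 100010110010101001
R = -119639 + (-108773) = -228412; wraps to 33732 = 001000001111000100
R = NOT 001000001111000100 = 110111110000111011 = -33733

110111110000111011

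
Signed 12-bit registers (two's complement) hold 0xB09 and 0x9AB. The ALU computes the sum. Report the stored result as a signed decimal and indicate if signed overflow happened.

0xB09 = 101100001001 = -1271 (signed)
0x9AB = 100110101011 = -1621 (signed)
  101100001001
+ 100110101011
= 010010110100  (discard carry-out 1)
Result 010010110100: MSB = 0 → value 1204.
Both addends are negative but the stored result is non-negative: signed overflow. The true value -1271 + (-1621) = -2892 lies outside [-2048, 2047].

1204; overflow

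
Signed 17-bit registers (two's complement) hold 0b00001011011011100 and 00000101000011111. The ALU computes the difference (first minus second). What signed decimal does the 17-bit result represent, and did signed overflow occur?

3261; no overflow

0b00001011011011100 → 00001011011011100 = 5852 (signed)
00000101000011111 = 2591 (signed)
Subtract via negate-and-add: invert 00000101000011111 + 1 = 11111010111100001 (i.e. -2591).
  00001011011011100
+ 11111010111100001
= 00000110010111101  (discard carry-out 1)
Result 00000110010111101: MSB = 0 → value 3261.
Addends (after negating the subtrahend) have opposite signs, so signed overflow cannot occur.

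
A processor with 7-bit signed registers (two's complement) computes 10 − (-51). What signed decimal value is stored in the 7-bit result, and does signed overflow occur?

61; no overflow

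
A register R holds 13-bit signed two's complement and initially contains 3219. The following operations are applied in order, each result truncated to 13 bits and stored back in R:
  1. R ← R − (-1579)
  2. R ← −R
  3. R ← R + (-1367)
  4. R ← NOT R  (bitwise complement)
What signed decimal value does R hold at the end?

Start: R = 3219 = 0110010010011.
R = 3219 − (-1579) = 4798; wraps to -3394 = 1001010111110
R = −(-3394) = 3394 = 0110101000010
R = 3394 + (-1367) = 2027 = 0011111101011
R = NOT 0011111101011 = 1100000010100 = -2028

-2028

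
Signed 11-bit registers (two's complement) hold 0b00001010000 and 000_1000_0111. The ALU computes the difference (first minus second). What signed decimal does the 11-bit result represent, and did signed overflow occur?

-55; no overflow

0b00001010000 → 00001010000 = 80 (signed)
000_1000_0111 → 00010000111 = 135 (signed)
Subtract via negate-and-add: invert 00010000111 + 1 = 11101111001 (i.e. -135).
  00001010000
+ 11101111001
= 11111001001
Result 11111001001: MSB = 1 → 1993 − 2048 = -55.
Addends (after negating the subtrahend) have opposite signs, so signed overflow cannot occur.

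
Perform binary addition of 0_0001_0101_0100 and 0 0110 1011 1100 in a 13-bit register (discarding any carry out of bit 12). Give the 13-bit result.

0100000010000

  0000101010100
+ 0011010111100
= 0100000010000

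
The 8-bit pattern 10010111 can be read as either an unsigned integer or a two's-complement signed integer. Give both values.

Unsigned: 10010111 = 151.
Signed: MSB=1 → 151 − 256 = -105.

unsigned = 151, signed = -105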